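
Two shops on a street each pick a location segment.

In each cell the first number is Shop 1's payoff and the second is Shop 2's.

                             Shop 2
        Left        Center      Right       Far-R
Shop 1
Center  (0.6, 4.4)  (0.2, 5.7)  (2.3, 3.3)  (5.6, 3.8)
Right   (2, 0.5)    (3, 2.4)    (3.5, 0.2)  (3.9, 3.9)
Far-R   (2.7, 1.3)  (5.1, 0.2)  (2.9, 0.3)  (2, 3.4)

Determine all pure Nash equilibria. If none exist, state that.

For each player, find the best response to each opponent profile; mutual best responses are the pure NE.
Shop 1 against Left: payoffs 0.6, 2, 2.7 → best response Far-R.
Shop 1 against Center: payoffs 0.2, 3, 5.1 → best response Far-R.
Shop 1 against Right: payoffs 2.3, 3.5, 2.9 → best response Right.
Shop 1 against Far-R: payoffs 5.6, 3.9, 2 → best response Center.
Shop 2 against Center: payoffs 4.4, 5.7, 3.3, 3.8 → best response Center.
Shop 2 against Right: payoffs 0.5, 2.4, 0.2, 3.9 → best response Far-R.
Shop 2 against Far-R: payoffs 1.3, 0.2, 0.3, 3.4 → best response Far-R.
No profile is a mutual best response for all players.

none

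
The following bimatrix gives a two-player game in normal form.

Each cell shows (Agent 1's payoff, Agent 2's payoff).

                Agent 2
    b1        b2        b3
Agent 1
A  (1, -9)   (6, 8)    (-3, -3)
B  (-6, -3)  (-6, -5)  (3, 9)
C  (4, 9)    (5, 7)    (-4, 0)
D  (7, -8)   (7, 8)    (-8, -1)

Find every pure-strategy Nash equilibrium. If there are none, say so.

(B, b3) and (D, b2)

(A, b1): Agent 1 can switch to C (1 → 4). Not NE.
(A, b2): Agent 1 can switch to D (6 → 7). Not NE.
(A, b3): Agent 1 can switch to B (-3 → 3). Not NE.
(B, b1): Agent 1 can switch to A (-6 → 1). Not NE.
(B, b2): Agent 1 can switch to A (-6 → 6). Not NE.
(B, b3): Agent 1 gets 3, best alternative -3; Agent 2 gets 9, best alternative -3. No profitable deviation — NE.
(C, b1): Agent 1 can switch to D (4 → 7). Not NE.
(D, b2): Agent 1 gets 7, best alternative 6; Agent 2 gets 8, best alternative -1. No profitable deviation — NE.
(The remaining 4 profiles each have a profitable deviation by the same check.)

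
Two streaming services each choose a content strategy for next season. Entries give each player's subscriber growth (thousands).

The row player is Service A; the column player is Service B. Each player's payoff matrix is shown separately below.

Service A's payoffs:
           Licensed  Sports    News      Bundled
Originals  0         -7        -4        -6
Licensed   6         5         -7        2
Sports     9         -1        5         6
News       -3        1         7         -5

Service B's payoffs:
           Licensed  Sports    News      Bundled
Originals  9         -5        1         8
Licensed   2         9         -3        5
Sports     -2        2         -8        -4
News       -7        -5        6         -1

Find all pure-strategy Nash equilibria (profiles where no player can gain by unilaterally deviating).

The pure Nash equilibria are (Licensed, Sports) and (News, News).

For each player, find the best response to each opponent profile; mutual best responses are the pure NE.
Service A against Licensed: payoffs 0, 6, 9, -3 → best response Sports.
Service A against Sports: payoffs -7, 5, -1, 1 → best response Licensed.
Service A against News: payoffs -4, -7, 5, 7 → best response News.
Service A against Bundled: payoffs -6, 2, 6, -5 → best response Sports.
Service B against Originals: payoffs 9, -5, 1, 8 → best response Licensed.
Service B against Licensed: payoffs 2, 9, -3, 5 → best response Sports.
Service B against Sports: payoffs -2, 2, -8, -4 → best response Sports.
Service B against News: payoffs -7, -5, 6, -1 → best response News.
Mutual best responses: (Licensed, Sports); (News, News).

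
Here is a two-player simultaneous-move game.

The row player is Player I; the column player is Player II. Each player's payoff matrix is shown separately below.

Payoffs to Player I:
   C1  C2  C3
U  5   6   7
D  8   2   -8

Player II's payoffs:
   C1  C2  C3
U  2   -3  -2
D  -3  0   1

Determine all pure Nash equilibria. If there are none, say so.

For each player, find the best response to each opponent profile; mutual best responses are the pure NE.
Player I against C1: payoffs 5, 8 → best response D.
Player I against C2: payoffs 6, 2 → best response U.
Player I against C3: payoffs 7, -8 → best response U.
Player II against U: payoffs 2, -3, -2 → best response C1.
Player II against D: payoffs -3, 0, 1 → best response C3.
No profile is a mutual best response for all players.

none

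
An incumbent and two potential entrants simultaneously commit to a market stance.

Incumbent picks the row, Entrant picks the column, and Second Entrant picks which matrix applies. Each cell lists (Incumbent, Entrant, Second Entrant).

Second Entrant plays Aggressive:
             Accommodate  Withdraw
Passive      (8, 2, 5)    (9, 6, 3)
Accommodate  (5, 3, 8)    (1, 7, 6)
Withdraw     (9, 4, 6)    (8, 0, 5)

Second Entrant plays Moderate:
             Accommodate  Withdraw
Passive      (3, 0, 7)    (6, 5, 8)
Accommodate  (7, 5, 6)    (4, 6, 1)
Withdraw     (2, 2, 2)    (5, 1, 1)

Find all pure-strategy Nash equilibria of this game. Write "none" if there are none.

Pure-strategy Nash equilibria: (Passive, Withdraw, Moderate) and (Withdraw, Accommodate, Aggressive)

For each strategy profile, look for a profitable unilateral deviation.
(Passive, Accommodate, Aggressive): Incumbent can switch to Withdraw (8 → 9). Not NE.
(Passive, Accommodate, Moderate): Incumbent can switch to Accommodate (3 → 7). Not NE.
(Passive, Withdraw, Aggressive): Second Entrant can switch to Moderate (3 → 8). Not NE.
(Passive, Withdraw, Moderate): Incumbent gets 6, best alternative 5; Entrant gets 5, best alternative 0; Second Entrant gets 8, best alternative 3. No profitable deviation — NE.
(Accommodate, Accommodate, Aggressive): Incumbent can switch to Passive (5 → 8). Not NE.
(Accommodate, Accommodate, Moderate): Entrant can switch to Withdraw (5 → 6). Not NE.
(Accommodate, Withdraw, Aggressive): Incumbent can switch to Passive (1 → 9). Not NE.
(Accommodate, Withdraw, Moderate): Incumbent can switch to Passive (4 → 6). Not NE.
(Withdraw, Accommodate, Aggressive): Incumbent gets 9, best alternative 8; Entrant gets 4, best alternative 0; Second Entrant gets 6, best alternative 2. No profitable deviation — NE.
(Withdraw, Accommodate, Moderate): Incumbent can switch to Passive (2 → 3). Not NE.
(Withdraw, Withdraw, Aggressive): Incumbent can switch to Passive (8 → 9). Not NE.
(Withdraw, Withdraw, Moderate): Incumbent can switch to Passive (5 → 6). Not NE.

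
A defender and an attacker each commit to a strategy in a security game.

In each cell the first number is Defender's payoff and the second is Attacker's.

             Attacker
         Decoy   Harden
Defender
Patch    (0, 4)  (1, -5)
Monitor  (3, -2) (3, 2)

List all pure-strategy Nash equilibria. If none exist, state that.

The unique pure-strategy Nash equilibrium is (Monitor, Harden).

Defender against Decoy: payoffs 0, 3 → best response Monitor.
Defender against Harden: payoffs 1, 3 → best response Monitor.
Attacker against Patch: payoffs 4, -5 → best response Decoy.
Attacker against Monitor: payoffs -2, 2 → best response Harden.
Mutual best responses: (Monitor, Harden).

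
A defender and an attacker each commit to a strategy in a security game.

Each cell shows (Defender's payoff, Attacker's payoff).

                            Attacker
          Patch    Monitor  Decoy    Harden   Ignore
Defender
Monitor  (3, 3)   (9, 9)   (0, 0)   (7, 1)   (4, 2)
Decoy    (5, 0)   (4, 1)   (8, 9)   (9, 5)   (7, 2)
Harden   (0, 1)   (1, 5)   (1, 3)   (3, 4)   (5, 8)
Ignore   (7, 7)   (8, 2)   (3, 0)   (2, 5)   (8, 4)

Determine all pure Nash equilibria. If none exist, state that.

For each strategy profile, look for a profitable unilateral deviation.
(Monitor, Patch): Defender can switch to Decoy (3 → 5). Not NE.
(Monitor, Monitor): Defender gets 9, best alternative 8; Attacker gets 9, best alternative 3. No profitable deviation — NE.
(Monitor, Decoy): Defender can switch to Decoy (0 → 8). Not NE.
(Monitor, Harden): Defender can switch to Decoy (7 → 9). Not NE.
(Monitor, Ignore): Defender can switch to Decoy (4 → 7). Not NE.
(Decoy, Patch): Defender can switch to Ignore (5 → 7). Not NE.
(Decoy, Monitor): Defender can switch to Monitor (4 → 9). Not NE.
(Decoy, Decoy): Defender gets 8, best alternative 3; Attacker gets 9, best alternative 5. No profitable deviation — NE.
(Decoy, Harden): Attacker can switch to Decoy (5 → 9). Not NE.
(Decoy, Ignore): Defender can switch to Ignore (7 → 8). Not NE.
(Harden, Patch): Defender can switch to Monitor (0 → 3). Not NE.
(Harden, Monitor): Defender can switch to Monitor (1 → 9). Not NE.
(Harden, Decoy): Defender can switch to Decoy (1 → 8). Not NE.
(Harden, Harden): Defender can switch to Monitor (3 → 7). Not NE.
(Ignore, Patch): Defender gets 7, best alternative 5; Attacker gets 7, best alternative 5. No profitable deviation — NE.
(The remaining 5 profiles each have a profitable deviation by the same check.)

Pure-strategy Nash equilibria: (Monitor, Monitor) and (Decoy, Decoy) and (Ignore, Patch)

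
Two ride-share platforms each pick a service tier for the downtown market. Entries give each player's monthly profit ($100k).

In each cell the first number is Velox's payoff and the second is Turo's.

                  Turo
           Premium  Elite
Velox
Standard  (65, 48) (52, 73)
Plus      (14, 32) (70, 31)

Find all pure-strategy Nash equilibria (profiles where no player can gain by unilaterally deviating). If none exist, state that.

For each strategy profile, look for a profitable unilateral deviation.
(Standard, Premium): Turo can switch to Elite (48 → 73). Not NE.
(Standard, Elite): Velox can switch to Plus (52 → 70). Not NE.
(Plus, Premium): Velox can switch to Standard (14 → 65). Not NE.
(Plus, Elite): Turo can switch to Premium (31 → 32). Not NE.

This game has no pure Nash equilibrium.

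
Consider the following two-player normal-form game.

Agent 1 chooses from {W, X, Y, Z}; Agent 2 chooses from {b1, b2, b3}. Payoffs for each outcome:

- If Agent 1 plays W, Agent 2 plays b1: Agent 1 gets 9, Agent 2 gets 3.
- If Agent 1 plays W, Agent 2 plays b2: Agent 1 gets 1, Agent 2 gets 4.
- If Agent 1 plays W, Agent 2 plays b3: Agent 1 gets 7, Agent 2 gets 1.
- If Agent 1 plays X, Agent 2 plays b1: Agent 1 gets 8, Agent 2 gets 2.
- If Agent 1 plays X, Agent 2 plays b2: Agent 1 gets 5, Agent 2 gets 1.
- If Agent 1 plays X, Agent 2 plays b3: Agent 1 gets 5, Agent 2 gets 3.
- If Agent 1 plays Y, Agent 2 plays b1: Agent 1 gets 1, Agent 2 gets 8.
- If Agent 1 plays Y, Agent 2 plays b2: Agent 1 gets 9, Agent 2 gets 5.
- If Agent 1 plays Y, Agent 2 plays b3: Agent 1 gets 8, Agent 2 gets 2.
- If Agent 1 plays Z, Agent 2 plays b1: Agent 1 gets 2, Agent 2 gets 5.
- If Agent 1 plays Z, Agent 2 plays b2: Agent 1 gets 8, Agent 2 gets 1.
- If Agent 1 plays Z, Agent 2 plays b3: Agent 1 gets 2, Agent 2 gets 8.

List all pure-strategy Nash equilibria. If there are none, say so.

This game has no pure Nash equilibrium.

Agent 1 against b1: payoffs 9, 8, 1, 2 → best response W.
Agent 1 against b2: payoffs 1, 5, 9, 8 → best response Y.
Agent 1 against b3: payoffs 7, 5, 8, 2 → best response Y.
Agent 2 against W: payoffs 3, 4, 1 → best response b2.
Agent 2 against X: payoffs 2, 1, 3 → best response b3.
Agent 2 against Y: payoffs 8, 5, 2 → best response b1.
Agent 2 against Z: payoffs 5, 1, 8 → best response b3.
No profile is a mutual best response for all players.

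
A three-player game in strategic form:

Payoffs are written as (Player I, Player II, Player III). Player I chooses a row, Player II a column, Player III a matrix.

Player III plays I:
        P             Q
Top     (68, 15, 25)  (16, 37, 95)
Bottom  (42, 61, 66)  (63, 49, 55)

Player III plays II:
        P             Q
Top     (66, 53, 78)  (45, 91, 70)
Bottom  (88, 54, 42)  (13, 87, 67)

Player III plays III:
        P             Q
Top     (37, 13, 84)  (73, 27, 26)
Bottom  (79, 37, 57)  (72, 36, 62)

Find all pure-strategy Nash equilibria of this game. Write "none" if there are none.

For each strategy profile, look for a profitable unilateral deviation.
(Top, P, I): Player II can switch to Q (15 → 37). Not NE.
(Top, P, II): Player I can switch to Bottom (66 → 88). Not NE.
(Top, P, III): Player I can switch to Bottom (37 → 79). Not NE.
(Top, Q, I): Player I can switch to Bottom (16 → 63). Not NE.
(Top, Q, II): Player III can switch to I (70 → 95). Not NE.
(Top, Q, III): Player III can switch to I (26 → 95). Not NE.
(Bottom, P, I): Player I can switch to Top (42 → 68). Not NE.
(Bottom, P, II): Player II can switch to Q (54 → 87). Not NE.
(The remaining 4 profiles each have a profitable deviation by the same check.)

No pure-strategy Nash equilibrium.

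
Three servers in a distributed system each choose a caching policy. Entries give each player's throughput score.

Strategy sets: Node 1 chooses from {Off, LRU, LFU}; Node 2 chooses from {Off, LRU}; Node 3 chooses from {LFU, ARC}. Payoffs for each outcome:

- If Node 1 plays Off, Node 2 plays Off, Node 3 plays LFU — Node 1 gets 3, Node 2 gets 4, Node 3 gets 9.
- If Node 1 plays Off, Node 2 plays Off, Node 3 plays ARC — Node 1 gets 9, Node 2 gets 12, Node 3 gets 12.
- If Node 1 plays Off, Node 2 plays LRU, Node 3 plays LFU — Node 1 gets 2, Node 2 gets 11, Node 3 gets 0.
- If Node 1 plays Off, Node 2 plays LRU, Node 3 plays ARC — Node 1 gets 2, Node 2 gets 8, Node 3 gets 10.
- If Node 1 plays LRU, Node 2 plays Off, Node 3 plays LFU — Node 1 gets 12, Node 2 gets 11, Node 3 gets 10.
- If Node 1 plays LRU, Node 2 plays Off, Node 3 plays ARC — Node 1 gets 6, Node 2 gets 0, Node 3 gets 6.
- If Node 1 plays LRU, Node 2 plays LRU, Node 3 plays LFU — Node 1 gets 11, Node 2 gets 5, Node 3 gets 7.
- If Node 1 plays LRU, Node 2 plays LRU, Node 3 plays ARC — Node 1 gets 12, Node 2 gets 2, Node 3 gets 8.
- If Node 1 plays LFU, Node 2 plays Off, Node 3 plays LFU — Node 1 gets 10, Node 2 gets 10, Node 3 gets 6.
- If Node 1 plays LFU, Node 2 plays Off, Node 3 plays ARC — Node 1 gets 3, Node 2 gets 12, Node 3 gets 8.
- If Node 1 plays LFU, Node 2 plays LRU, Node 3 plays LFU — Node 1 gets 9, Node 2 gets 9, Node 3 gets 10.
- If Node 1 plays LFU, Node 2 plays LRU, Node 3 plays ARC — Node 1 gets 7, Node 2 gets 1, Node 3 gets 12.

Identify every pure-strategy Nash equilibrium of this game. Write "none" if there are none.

Pure-strategy Nash equilibria: (Off, Off, ARC); (LRU, Off, LFU); (LRU, LRU, ARC)

For each strategy profile, look for a profitable unilateral deviation.
(Off, Off, LFU): Node 1 can switch to LRU (3 → 12). Not NE.
(Off, Off, ARC): Node 1 gets 9, best alternative 6; Node 2 gets 12, best alternative 8; Node 3 gets 12, best alternative 9. No profitable deviation — NE.
(Off, LRU, LFU): Node 1 can switch to LRU (2 → 11). Not NE.
(Off, LRU, ARC): Node 1 can switch to LRU (2 → 12). Not NE.
(LRU, Off, LFU): Node 1 gets 12, best alternative 10; Node 2 gets 11, best alternative 5; Node 3 gets 10, best alternative 6. No profitable deviation — NE.
(LRU, Off, ARC): Node 1 can switch to Off (6 → 9). Not NE.
(LRU, LRU, LFU): Node 2 can switch to Off (5 → 11). Not NE.
(LRU, LRU, ARC): Node 1 gets 12, best alternative 7; Node 2 gets 2, best alternative 0; Node 3 gets 8, best alternative 7. No profitable deviation — NE.
(LFU, Off, LFU): Node 1 can switch to LRU (10 → 12). Not NE.
(LFU, Off, ARC): Node 1 can switch to Off (3 → 9). Not NE.
(LFU, LRU, LFU): Node 1 can switch to LRU (9 → 11). Not NE.
(LFU, LRU, ARC): Node 1 can switch to LRU (7 → 12). Not NE.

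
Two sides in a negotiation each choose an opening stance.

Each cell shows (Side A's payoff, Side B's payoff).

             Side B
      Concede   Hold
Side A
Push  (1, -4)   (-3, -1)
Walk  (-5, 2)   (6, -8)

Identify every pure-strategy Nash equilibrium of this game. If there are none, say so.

For each player, find the best response to each opponent profile; mutual best responses are the pure NE.
Side A against Concede: payoffs 1, -5 → best response Push.
Side A against Hold: payoffs -3, 6 → best response Walk.
Side B against Push: payoffs -4, -1 → best response Hold.
Side B against Walk: payoffs 2, -8 → best response Concede.
No profile is a mutual best response for all players.

No pure-strategy Nash equilibrium.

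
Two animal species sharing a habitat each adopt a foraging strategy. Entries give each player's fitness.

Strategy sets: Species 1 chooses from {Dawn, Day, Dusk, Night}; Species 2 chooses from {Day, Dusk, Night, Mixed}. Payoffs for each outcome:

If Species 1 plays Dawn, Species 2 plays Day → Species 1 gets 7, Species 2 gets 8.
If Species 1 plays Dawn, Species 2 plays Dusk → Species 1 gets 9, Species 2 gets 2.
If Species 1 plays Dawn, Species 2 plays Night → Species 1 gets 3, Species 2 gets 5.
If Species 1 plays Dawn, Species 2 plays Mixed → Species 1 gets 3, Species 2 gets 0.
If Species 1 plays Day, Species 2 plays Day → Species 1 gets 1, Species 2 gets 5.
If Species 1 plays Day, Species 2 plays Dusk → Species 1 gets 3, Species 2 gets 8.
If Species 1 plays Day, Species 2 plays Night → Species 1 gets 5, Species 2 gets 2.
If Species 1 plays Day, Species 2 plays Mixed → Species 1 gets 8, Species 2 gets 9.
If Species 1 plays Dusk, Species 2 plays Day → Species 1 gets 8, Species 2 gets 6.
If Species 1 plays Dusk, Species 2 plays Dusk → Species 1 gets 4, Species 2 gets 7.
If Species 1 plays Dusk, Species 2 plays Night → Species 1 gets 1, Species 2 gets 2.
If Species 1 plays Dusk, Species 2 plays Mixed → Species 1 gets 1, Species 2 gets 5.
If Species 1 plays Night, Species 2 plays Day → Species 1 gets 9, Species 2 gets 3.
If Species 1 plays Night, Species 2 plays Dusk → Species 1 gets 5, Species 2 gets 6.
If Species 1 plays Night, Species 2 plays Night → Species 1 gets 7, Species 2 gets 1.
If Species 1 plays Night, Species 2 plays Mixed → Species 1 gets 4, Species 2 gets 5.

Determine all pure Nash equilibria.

For each strategy profile, look for a profitable unilateral deviation.
(Dawn, Day): Species 1 can switch to Dusk (7 → 8). Not NE.
(Dawn, Dusk): Species 2 can switch to Day (2 → 8). Not NE.
(Dawn, Night): Species 1 can switch to Day (3 → 5). Not NE.
(Dawn, Mixed): Species 1 can switch to Day (3 → 8). Not NE.
(Day, Day): Species 1 can switch to Dawn (1 → 7). Not NE.
(Day, Dusk): Species 1 can switch to Dawn (3 → 9). Not NE.
(Day, Night): Species 1 can switch to Night (5 → 7). Not NE.
(Day, Mixed): Species 1 gets 8, best alternative 4; Species 2 gets 9, best alternative 8. No profitable deviation — NE.
(Dusk, Day): Species 1 can switch to Night (8 → 9). Not NE.
(Dusk, Dusk): Species 1 can switch to Dawn (4 → 9). Not NE.
(Dusk, Night): Species 1 can switch to Dawn (1 → 3). Not NE.
(Dusk, Mixed): Species 1 can switch to Dawn (1 → 3). Not NE.
(Night, Day): Species 2 can switch to Dusk (3 → 6). Not NE.
(The remaining 3 profiles each have a profitable deviation by the same check.)

The unique pure-strategy Nash equilibrium is (Day, Mixed).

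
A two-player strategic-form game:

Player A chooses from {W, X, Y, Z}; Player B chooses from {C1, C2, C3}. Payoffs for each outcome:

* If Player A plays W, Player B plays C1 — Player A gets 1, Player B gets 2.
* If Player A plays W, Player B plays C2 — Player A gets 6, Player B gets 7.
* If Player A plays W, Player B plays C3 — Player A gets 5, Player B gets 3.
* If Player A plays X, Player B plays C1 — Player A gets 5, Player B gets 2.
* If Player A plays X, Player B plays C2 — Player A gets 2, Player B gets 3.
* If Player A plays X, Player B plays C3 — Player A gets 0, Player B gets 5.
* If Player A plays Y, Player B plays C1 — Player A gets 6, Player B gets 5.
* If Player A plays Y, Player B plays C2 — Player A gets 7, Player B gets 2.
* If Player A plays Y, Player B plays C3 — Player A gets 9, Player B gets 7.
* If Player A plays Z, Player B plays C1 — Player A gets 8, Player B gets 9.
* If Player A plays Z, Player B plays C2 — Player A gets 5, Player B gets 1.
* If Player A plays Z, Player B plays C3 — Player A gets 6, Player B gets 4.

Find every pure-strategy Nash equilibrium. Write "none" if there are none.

Player A against C1: payoffs 1, 5, 6, 8 → best response Z.
Player A against C2: payoffs 6, 2, 7, 5 → best response Y.
Player A against C3: payoffs 5, 0, 9, 6 → best response Y.
Player B against W: payoffs 2, 7, 3 → best response C2.
Player B against X: payoffs 2, 3, 5 → best response C3.
Player B against Y: payoffs 5, 2, 7 → best response C3.
Player B against Z: payoffs 9, 1, 4 → best response C1.
Mutual best responses: (Y, C3); (Z, C1).

(Y, C3) and (Z, C1)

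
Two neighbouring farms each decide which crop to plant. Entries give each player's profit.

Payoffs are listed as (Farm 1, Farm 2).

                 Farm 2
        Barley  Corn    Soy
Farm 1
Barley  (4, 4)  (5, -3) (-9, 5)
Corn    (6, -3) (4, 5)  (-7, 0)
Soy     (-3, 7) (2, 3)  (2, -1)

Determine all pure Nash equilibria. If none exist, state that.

There is no pure-strategy Nash equilibrium.

(Barley, Barley): Farm 1 can switch to Corn (4 → 6). Not NE.
(Barley, Corn): Farm 2 can switch to Barley (-3 → 4). Not NE.
(Barley, Soy): Farm 1 can switch to Corn (-9 → -7). Not NE.
(Corn, Barley): Farm 2 can switch to Corn (-3 → 5). Not NE.
(Corn, Corn): Farm 1 can switch to Barley (4 → 5). Not NE.
(Corn, Soy): Farm 1 can switch to Soy (-7 → 2). Not NE.
(Soy, Barley): Farm 1 can switch to Barley (-3 → 4). Not NE.
(Soy, Corn): Farm 1 can switch to Barley (2 → 5). Not NE.
(The remaining 1 profile has a profitable deviation by the same check.)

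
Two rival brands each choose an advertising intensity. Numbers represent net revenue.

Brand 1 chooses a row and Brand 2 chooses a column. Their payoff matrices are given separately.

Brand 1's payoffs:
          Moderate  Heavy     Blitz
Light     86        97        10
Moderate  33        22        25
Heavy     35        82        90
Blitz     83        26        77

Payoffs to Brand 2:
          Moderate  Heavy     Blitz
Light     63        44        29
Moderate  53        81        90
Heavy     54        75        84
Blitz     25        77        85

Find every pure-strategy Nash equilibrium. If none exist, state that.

Pure-strategy Nash equilibria: (Light, Moderate); (Heavy, Blitz)

Brand 1 against Moderate: payoffs 86, 33, 35, 83 → best response Light.
Brand 1 against Heavy: payoffs 97, 22, 82, 26 → best response Light.
Brand 1 against Blitz: payoffs 10, 25, 90, 77 → best response Heavy.
Brand 2 against Light: payoffs 63, 44, 29 → best response Moderate.
Brand 2 against Moderate: payoffs 53, 81, 90 → best response Blitz.
Brand 2 against Heavy: payoffs 54, 75, 84 → best response Blitz.
Brand 2 against Blitz: payoffs 25, 77, 85 → best response Blitz.
Mutual best responses: (Light, Moderate); (Heavy, Blitz).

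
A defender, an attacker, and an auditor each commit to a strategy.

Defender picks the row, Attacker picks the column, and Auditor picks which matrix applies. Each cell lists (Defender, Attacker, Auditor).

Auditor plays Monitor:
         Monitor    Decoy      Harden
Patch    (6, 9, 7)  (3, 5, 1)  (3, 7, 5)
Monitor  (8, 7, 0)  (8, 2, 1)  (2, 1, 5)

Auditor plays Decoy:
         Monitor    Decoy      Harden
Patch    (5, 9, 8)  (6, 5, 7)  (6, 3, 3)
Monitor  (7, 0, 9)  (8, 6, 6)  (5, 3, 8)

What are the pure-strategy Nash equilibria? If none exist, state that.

Defender against (Monitor, Monitor): payoffs 6, 8 → best response Monitor.
Defender against (Monitor, Decoy): payoffs 5, 7 → best response Monitor.
Defender against (Decoy, Monitor): payoffs 3, 8 → best response Monitor.
Defender against (Decoy, Decoy): payoffs 6, 8 → best response Monitor.
Defender against (Harden, Monitor): payoffs 3, 2 → best response Patch.
Defender against (Harden, Decoy): payoffs 6, 5 → best response Patch.
Attacker against (Patch, Monitor): payoffs 9, 5, 7 → best response Monitor.
Attacker against (Patch, Decoy): payoffs 9, 5, 3 → best response Monitor.
Attacker against (Monitor, Monitor): payoffs 7, 2, 1 → best response Monitor.
Attacker against (Monitor, Decoy): payoffs 0, 6, 3 → best response Decoy.
Auditor against (Patch, Monitor): payoffs 7, 8 → best response Decoy.
Auditor against (Patch, Decoy): payoffs 1, 7 → best response Decoy.
Auditor against (Patch, Harden): payoffs 5, 3 → best response Monitor.
Auditor against (Monitor, Monitor): payoffs 0, 9 → best response Decoy.
Auditor against (Monitor, Decoy): payoffs 1, 6 → best response Decoy.
Auditor against (Monitor, Harden): payoffs 5, 8 → best response Decoy.
Mutual best responses: (Monitor, Decoy, Decoy).

(Monitor, Decoy, Decoy)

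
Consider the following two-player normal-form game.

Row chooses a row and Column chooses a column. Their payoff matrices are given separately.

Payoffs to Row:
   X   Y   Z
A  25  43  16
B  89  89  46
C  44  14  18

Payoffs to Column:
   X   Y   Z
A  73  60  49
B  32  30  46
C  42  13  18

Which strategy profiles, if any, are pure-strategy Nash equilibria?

Check each profile: it is a Nash equilibrium iff no player can strictly gain by switching unilaterally.
(A, X): Row can switch to B (25 → 89). Not NE.
(A, Y): Row can switch to B (43 → 89). Not NE.
(A, Z): Row can switch to B (16 → 46). Not NE.
(B, X): Column can switch to Z (32 → 46). Not NE.
(B, Y): Column can switch to X (30 → 32). Not NE.
(B, Z): Row gets 46, best alternative 18; Column gets 46, best alternative 32. No profitable deviation — NE.
(C, X): Row can switch to B (44 → 89). Not NE.
(C, Y): Row can switch to A (14 → 43). Not NE.
(C, Z): Row can switch to B (18 → 46). Not NE.

(B, Z)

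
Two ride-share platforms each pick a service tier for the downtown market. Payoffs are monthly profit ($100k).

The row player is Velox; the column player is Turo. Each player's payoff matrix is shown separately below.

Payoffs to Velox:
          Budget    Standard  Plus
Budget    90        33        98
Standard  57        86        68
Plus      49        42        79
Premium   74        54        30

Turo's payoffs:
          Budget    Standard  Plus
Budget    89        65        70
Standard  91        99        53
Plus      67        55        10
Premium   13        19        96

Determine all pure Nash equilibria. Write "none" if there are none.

Pure-strategy Nash equilibria: (Budget, Budget); (Standard, Standard)

(Budget, Budget): Velox gets 90, best alternative 74; Turo gets 89, best alternative 70. No profitable deviation — NE.
(Budget, Standard): Velox can switch to Standard (33 → 86). Not NE.
(Budget, Plus): Turo can switch to Budget (70 → 89). Not NE.
(Standard, Budget): Velox can switch to Budget (57 → 90). Not NE.
(Standard, Standard): Velox gets 86, best alternative 54; Turo gets 99, best alternative 91. No profitable deviation — NE.
(Standard, Plus): Velox can switch to Budget (68 → 98). Not NE.
(Plus, Budget): Velox can switch to Budget (49 → 90). Not NE.
(Plus, Standard): Velox can switch to Standard (42 → 86). Not NE.
(Plus, Plus): Velox can switch to Budget (79 → 98). Not NE.
(Premium, Budget): Velox can switch to Budget (74 → 90). Not NE.
(The remaining 2 profiles each have a profitable deviation by the same check.)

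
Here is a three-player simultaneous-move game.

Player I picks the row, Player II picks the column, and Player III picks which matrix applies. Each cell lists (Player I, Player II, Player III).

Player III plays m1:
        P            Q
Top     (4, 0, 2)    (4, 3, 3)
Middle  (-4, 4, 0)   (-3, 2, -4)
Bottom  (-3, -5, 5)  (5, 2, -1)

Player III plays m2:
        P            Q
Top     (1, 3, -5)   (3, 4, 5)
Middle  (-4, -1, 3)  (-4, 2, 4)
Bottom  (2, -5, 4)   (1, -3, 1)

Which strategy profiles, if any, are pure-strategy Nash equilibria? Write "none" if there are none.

The unique pure-strategy Nash equilibrium is (Top, Q, m2).

For each player, find the best response to each opponent profile; mutual best responses are the pure NE.
Player I against (P, m1): payoffs 4, -4, -3 → best response Top.
Player I against (P, m2): payoffs 1, -4, 2 → best response Bottom.
Player I against (Q, m1): payoffs 4, -3, 5 → best response Bottom.
Player I against (Q, m2): payoffs 3, -4, 1 → best response Top.
Player II against (Top, m1): payoffs 0, 3 → best response Q.
Player II against (Top, m2): payoffs 3, 4 → best response Q.
Player II against (Middle, m1): payoffs 4, 2 → best response P.
Player II against (Middle, m2): payoffs -1, 2 → best response Q.
Player II against (Bottom, m1): payoffs -5, 2 → best response Q.
Player II against (Bottom, m2): payoffs -5, -3 → best response Q.
Player III against (Top, P): payoffs 2, -5 → best response m1.
Player III against (Top, Q): payoffs 3, 5 → best response m2.
Player III against (Middle, P): payoffs 0, 3 → best response m2.
Player III against (Middle, Q): payoffs -4, 4 → best response m2.
Player III against (Bottom, P): payoffs 5, 4 → best response m1.
Player III against (Bottom, Q): payoffs -1, 1 → best response m2.
Mutual best responses: (Top, Q, m2).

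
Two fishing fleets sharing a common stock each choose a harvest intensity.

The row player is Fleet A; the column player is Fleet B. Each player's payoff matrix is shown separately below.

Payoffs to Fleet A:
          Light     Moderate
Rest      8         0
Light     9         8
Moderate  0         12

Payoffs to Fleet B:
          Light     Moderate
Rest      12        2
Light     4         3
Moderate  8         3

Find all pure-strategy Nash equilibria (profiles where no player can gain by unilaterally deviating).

Check each profile: it is a Nash equilibrium iff no player can strictly gain by switching unilaterally.
(Rest, Light): Fleet A can switch to Light (8 → 9). Not NE.
(Rest, Moderate): Fleet A can switch to Light (0 → 8). Not NE.
(Light, Light): Fleet A gets 9, best alternative 8; Fleet B gets 4, best alternative 3. No profitable deviation — NE.
(Light, Moderate): Fleet A can switch to Moderate (8 → 12). Not NE.
(Moderate, Light): Fleet A can switch to Rest (0 → 8). Not NE.
(Moderate, Moderate): Fleet B can switch to Light (3 → 8). Not NE.

Pure NE: (Light, Light)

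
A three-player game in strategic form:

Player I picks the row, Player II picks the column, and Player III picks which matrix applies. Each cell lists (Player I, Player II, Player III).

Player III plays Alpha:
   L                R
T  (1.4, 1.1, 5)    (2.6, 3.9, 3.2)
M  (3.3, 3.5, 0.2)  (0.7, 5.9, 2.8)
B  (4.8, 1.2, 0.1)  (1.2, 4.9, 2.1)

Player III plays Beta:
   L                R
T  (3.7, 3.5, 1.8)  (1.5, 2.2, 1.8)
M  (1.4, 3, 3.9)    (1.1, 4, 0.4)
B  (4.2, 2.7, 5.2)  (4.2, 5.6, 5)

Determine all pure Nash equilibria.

For each strategy profile, look for a profitable unilateral deviation.
(T, L, Alpha): Player I can switch to M (1.4 → 3.3). Not NE.
(T, L, Beta): Player I can switch to B (3.7 → 4.2). Not NE.
(T, R, Alpha): Player I gets 2.6, best alternative 1.2; Player II gets 3.9, best alternative 1.1; Player III gets 3.2, best alternative 1.8. No profitable deviation — NE.
(T, R, Beta): Player I can switch to B (1.5 → 4.2). Not NE.
(M, L, Alpha): Player I can switch to B (3.3 → 4.8). Not NE.
(M, L, Beta): Player I can switch to T (1.4 → 3.7). Not NE.
(M, R, Alpha): Player I can switch to T (0.7 → 2.6). Not NE.
(M, R, Beta): Player I can switch to T (1.1 → 1.5). Not NE.
(B, L, Alpha): Player II can switch to R (1.2 → 4.9). Not NE.
(B, L, Beta): Player II can switch to R (2.7 → 5.6). Not NE.
(B, R, Alpha): Player I can switch to T (1.2 → 2.6). Not NE.
(B, R, Beta): Player I gets 4.2, best alternative 1.5; Player II gets 5.6, best alternative 2.7; Player III gets 5, best alternative 2.1. No profitable deviation — NE.

(T, R, Alpha), (B, R, Beta)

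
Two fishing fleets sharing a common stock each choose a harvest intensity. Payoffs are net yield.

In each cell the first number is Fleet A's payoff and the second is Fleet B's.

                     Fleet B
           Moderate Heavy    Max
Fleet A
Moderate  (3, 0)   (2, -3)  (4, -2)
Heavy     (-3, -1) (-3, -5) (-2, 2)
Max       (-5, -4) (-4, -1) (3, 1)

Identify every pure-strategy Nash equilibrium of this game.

The unique pure-strategy Nash equilibrium is (Moderate, Moderate).

Fleet A against Moderate: payoffs 3, -3, -5 → best response Moderate.
Fleet A against Heavy: payoffs 2, -3, -4 → best response Moderate.
Fleet A against Max: payoffs 4, -2, 3 → best response Moderate.
Fleet B against Moderate: payoffs 0, -3, -2 → best response Moderate.
Fleet B against Heavy: payoffs -1, -5, 2 → best response Max.
Fleet B against Max: payoffs -4, -1, 1 → best response Max.
Mutual best responses: (Moderate, Moderate).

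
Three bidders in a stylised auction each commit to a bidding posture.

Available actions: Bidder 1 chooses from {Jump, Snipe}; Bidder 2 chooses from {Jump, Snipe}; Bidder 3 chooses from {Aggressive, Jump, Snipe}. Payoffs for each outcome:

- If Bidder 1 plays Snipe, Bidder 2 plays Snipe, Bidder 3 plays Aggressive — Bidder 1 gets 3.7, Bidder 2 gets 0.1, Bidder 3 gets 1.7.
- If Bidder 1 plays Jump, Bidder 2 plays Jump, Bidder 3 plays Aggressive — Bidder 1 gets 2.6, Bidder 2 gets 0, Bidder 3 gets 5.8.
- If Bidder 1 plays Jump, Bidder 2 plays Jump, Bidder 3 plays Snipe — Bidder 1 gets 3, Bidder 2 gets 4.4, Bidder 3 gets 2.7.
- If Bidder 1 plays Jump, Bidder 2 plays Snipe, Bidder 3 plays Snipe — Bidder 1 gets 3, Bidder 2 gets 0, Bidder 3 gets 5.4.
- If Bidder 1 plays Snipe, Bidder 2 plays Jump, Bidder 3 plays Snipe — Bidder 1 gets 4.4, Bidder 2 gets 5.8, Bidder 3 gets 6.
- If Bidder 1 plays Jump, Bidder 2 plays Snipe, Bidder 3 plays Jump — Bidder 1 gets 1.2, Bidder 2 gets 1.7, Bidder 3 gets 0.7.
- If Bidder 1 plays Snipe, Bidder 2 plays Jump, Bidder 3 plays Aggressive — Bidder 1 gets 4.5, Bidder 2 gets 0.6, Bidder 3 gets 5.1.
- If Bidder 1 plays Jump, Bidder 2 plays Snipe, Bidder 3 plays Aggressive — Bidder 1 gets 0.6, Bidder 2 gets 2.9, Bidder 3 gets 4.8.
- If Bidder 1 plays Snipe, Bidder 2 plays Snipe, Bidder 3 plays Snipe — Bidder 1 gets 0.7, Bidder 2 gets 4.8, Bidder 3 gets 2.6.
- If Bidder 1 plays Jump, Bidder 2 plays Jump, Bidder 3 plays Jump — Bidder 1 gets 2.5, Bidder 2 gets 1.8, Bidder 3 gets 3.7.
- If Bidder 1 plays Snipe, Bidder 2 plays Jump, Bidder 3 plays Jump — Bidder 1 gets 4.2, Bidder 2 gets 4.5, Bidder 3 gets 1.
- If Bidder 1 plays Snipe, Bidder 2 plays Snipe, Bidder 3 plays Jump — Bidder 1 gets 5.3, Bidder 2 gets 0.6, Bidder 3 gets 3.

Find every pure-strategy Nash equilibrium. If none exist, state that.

Bidder 1 against (Jump, Aggressive): payoffs 2.6, 4.5 → best response Snipe.
Bidder 1 against (Jump, Jump): payoffs 2.5, 4.2 → best response Snipe.
Bidder 1 against (Jump, Snipe): payoffs 3, 4.4 → best response Snipe.
Bidder 1 against (Snipe, Aggressive): payoffs 0.6, 3.7 → best response Snipe.
Bidder 1 against (Snipe, Jump): payoffs 1.2, 5.3 → best response Snipe.
Bidder 1 against (Snipe, Snipe): payoffs 3, 0.7 → best response Jump.
Bidder 2 against (Jump, Aggressive): payoffs 0, 2.9 → best response Snipe.
Bidder 2 against (Jump, Jump): payoffs 1.8, 1.7 → best response Jump.
Bidder 2 against (Jump, Snipe): payoffs 4.4, 0 → best response Jump.
Bidder 2 against (Snipe, Aggressive): payoffs 0.6, 0.1 → best response Jump.
Bidder 2 against (Snipe, Jump): payoffs 4.5, 0.6 → best response Jump.
Bidder 2 against (Snipe, Snipe): payoffs 5.8, 4.8 → best response Jump.
Bidder 3 against (Jump, Jump): payoffs 5.8, 3.7, 2.7 → best response Aggressive.
Bidder 3 against (Jump, Snipe): payoffs 4.8, 0.7, 5.4 → best response Snipe.
Bidder 3 against (Snipe, Jump): payoffs 5.1, 1, 6 → best response Snipe.
Bidder 3 against (Snipe, Snipe): payoffs 1.7, 3, 2.6 → best response Jump.
Mutual best responses: (Snipe, Jump, Snipe).

(Snipe, Jump, Snipe)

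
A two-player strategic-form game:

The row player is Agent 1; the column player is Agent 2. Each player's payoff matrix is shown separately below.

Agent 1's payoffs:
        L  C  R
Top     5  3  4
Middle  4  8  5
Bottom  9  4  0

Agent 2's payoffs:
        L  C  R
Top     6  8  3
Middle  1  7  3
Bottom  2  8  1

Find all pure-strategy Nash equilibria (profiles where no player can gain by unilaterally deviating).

For each player, find the best response to each opponent profile; mutual best responses are the pure NE.
Agent 1 against L: payoffs 5, 4, 9 → best response Bottom.
Agent 1 against C: payoffs 3, 8, 4 → best response Middle.
Agent 1 against R: payoffs 4, 5, 0 → best response Middle.
Agent 2 against Top: payoffs 6, 8, 3 → best response C.
Agent 2 against Middle: payoffs 1, 7, 3 → best response C.
Agent 2 against Bottom: payoffs 2, 8, 1 → best response C.
Mutual best responses: (Middle, C).

(Middle, C)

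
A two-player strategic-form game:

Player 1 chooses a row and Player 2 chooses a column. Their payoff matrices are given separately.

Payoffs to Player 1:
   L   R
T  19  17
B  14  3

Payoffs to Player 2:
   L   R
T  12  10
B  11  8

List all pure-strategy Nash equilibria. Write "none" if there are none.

Player 1 against L: payoffs 19, 14 → best response T.
Player 1 against R: payoffs 17, 3 → best response T.
Player 2 against T: payoffs 12, 10 → best response L.
Player 2 against B: payoffs 11, 8 → best response L.
Mutual best responses: (T, L).

The unique pure-strategy Nash equilibrium is (T, L).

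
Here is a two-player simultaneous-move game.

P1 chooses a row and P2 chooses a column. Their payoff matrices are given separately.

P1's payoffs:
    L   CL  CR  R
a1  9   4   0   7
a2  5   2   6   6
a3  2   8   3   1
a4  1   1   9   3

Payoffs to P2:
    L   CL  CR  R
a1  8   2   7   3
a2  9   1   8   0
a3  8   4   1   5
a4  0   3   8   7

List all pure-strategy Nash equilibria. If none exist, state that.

(a1, L): P1 gets 9, best alternative 5; P2 gets 8, best alternative 7. No profitable deviation — NE.
(a1, CL): P1 can switch to a3 (4 → 8). Not NE.
(a1, CR): P1 can switch to a2 (0 → 6). Not NE.
(a1, R): P2 can switch to L (3 → 8). Not NE.
(a2, L): P1 can switch to a1 (5 → 9). Not NE.
(a2, CL): P1 can switch to a1 (2 → 4). Not NE.
(a2, CR): P1 can switch to a4 (6 → 9). Not NE.
(a2, R): P1 can switch to a1 (6 → 7). Not NE.
(a3, L): P1 can switch to a1 (2 → 9). Not NE.
(a4, CR): P1 gets 9, best alternative 6; P2 gets 8, best alternative 7. No profitable deviation — NE.
(The remaining 6 profiles each have a profitable deviation by the same check.)

(a1, L); (a4, CR)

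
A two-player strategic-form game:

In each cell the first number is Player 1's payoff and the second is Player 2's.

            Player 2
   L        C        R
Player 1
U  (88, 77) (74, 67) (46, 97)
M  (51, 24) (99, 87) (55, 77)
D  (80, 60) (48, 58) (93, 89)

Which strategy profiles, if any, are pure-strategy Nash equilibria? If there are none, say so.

(M, C); (D, R)

Check each profile: it is a Nash equilibrium iff no player can strictly gain by switching unilaterally.
(U, L): Player 2 can switch to R (77 → 97). Not NE.
(U, C): Player 1 can switch to M (74 → 99). Not NE.
(U, R): Player 1 can switch to M (46 → 55). Not NE.
(M, L): Player 1 can switch to U (51 → 88). Not NE.
(M, C): Player 1 gets 99, best alternative 74; Player 2 gets 87, best alternative 77. No profitable deviation — NE.
(M, R): Player 1 can switch to D (55 → 93). Not NE.
(D, L): Player 1 can switch to U (80 → 88). Not NE.
(D, R): Player 1 gets 93, best alternative 55; Player 2 gets 89, best alternative 60. No profitable deviation — NE.
(The remaining 1 profile has a profitable deviation by the same check.)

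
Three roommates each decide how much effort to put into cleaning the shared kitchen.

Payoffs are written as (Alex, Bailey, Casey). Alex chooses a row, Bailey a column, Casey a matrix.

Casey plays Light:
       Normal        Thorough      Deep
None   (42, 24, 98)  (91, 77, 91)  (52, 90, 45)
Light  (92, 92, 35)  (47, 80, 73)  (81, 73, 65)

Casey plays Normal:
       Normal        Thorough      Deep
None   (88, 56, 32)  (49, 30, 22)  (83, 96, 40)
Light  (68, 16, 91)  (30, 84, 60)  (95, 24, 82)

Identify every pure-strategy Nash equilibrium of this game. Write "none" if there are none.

none

(None, Normal, Light): Alex can switch to Light (42 → 92). Not NE.
(None, Normal, Normal): Bailey can switch to Deep (56 → 96). Not NE.
(None, Thorough, Light): Bailey can switch to Deep (77 → 90). Not NE.
(None, Thorough, Normal): Bailey can switch to Normal (30 → 56). Not NE.
(None, Deep, Light): Alex can switch to Light (52 → 81). Not NE.
(None, Deep, Normal): Alex can switch to Light (83 → 95). Not NE.
(Light, Normal, Light): Casey can switch to Normal (35 → 91). Not NE.
(Light, Normal, Normal): Alex can switch to None (68 → 88). Not NE.
(Light, Thorough, Light): Alex can switch to None (47 → 91). Not NE.
(Light, Thorough, Normal): Alex can switch to None (30 → 49). Not NE.
(The remaining 2 profiles each have a profitable deviation by the same check.)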